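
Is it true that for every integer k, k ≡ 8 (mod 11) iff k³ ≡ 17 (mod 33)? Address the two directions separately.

(→) This fails: take k = 19. Then 19 ≡ 8 (mod 11), but 19³ = 6859 ≡ 28 (mod 33), not 17.

(←) Conversely, the residues r modulo 33 with r³ ≡ 17 (mod 33) are exactly {8}, and each is ≡ 8 (mod 11).

The forward direction fails; the converse holds.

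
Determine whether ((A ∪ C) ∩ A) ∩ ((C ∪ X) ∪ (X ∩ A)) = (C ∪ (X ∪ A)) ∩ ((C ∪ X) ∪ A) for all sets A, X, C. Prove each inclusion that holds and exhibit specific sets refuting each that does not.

(⊆) Let x ∈ ((A ∪ C) ∩ A) ∩ ((C ∪ X) ∪ (X ∩ A)). Then either x ∈ A ∩ X and x ∉ C; or x ∈ A ∩ C and x ∉ X; or x ∈ A ∩ X ∩ C. In each case x ∈ (C ∪ (X ∪ A)) ∩ ((C ∪ X) ∪ A), so ((A ∪ C) ∩ A) ∩ ((C ∪ X) ∪ (X ∩ A)) ⊆ (C ∪ (X ∪ A)) ∩ ((C ∪ X) ∪ A).

(⊇) This inclusion fails. Take A = {1}, X = ∅, C = ∅; then 1 ∈ (C ∪ (X ∪ A)) ∩ ((C ∪ X) ∪ A) but 1 ∉ ((A ∪ C) ∩ A) ∩ ((C ∪ X) ∪ (X ∩ A)).

Only the forward inclusion holds.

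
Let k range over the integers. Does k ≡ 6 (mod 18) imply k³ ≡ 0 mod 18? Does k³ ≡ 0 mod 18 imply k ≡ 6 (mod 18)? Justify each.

(⇒) Suppose k ≡ 6 (mod 18). Write k = 18j + 6. Then (18j + 6)³ = 5832j³ + 5832j² + 1944j + 216 = 18(324j³ + 324j² + 108j + 12) + 0, so k³ ≡ 0 (mod 18).

(⇐) This fails: take k = 0. Then 0³ = 0 ≡ 0 (mod 18), yet 0 ≡ 0 (mod 18), not 6.

The forward direction holds; the converse fails.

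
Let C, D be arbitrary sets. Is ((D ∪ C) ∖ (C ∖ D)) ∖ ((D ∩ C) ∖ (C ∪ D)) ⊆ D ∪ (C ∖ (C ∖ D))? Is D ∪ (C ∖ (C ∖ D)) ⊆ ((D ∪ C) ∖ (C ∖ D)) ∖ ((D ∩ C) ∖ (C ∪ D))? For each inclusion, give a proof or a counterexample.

(⊆) Let x ∈ ((D ∪ C) ∖ (C ∖ D)) ∖ ((D ∩ C) ∖ (C ∪ D)). Then either x ∈ D and x ∉ C; or x ∈ C ∩ D. In each case x ∈ D ∪ (C ∖ (C ∖ D)), so ((D ∪ C) ∖ (C ∖ D)) ∖ ((D ∩ C) ∖ (C ∪ D)) ⊆ D ∪ (C ∖ (C ∖ D)).

(⊇) Let x ∈ D ∪ (C ∖ (C ∖ D)). Then either x ∈ D and x ∉ C; or x ∈ C ∩ D. In each case x ∈ ((D ∪ C) ∖ (C ∖ D)) ∖ ((D ∩ C) ∖ (C ∪ D)), so D ∪ (C ∖ (C ∖ D)) ⊆ ((D ∪ C) ∖ (C ∖ D)) ∖ ((D ∩ C) ∖ (C ∪ D)).

Both inclusions hold.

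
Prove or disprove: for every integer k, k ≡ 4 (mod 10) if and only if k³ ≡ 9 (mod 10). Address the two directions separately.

Neither direction holds.

(⟹) This fails: take k = 4. Then 4 ≡ 4 (mod 10), but 4³ = 64 ≡ 4 (mod 10), not 9.

(⟸) This fails: take k = 9. Then 9³ = 729 ≡ 9 (mod 10), yet 9 ≡ 9 (mod 10), not 4.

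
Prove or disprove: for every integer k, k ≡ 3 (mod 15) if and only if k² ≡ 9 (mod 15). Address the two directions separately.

The forward direction holds; the converse fails.

Converse. This fails: take k = 12. Then 12² = 144 ≡ 9 (mod 15), yet 12 ≡ 12 (mod 15), not 3.

Forward direction. Suppose k ≡ 3 (mod 15). Write k = 15j + 3. Then (15j + 3)² = 225j² + 90j + 9 = 15(15j² + 6j) + 9, so k² ≡ 9 (mod 15).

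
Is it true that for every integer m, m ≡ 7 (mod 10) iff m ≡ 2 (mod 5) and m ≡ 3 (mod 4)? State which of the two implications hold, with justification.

(→) This fails: m = 17 gives 17 ≡ 7 (mod 10) but 17 ≡ 1 (mod 4), so the conjunction on the right does not hold.

(←) Conversely, if m ≡ 2 (mod 5) and m ≡ 3 (mod 4), then by the Chinese remainder theorem m ≡ 7 (mod 20). Since 7 ≡ 7 (mod 10) and 10 ∣ 20, we get m ≡ 7 (mod 10).

(⇒) fails; (⇐) holds.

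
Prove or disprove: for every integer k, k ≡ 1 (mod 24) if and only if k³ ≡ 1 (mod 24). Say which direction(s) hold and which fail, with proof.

Both implications hold.

(⟹) Suppose k ≡ 1 (mod 24). Write k = 24j + 1. Then (24j + 1)³ = 13824j³ + 1728j² + 72j + 1 = 24(576j³ + 72j² + 3j) + 1, so k³ ≡ 1 (mod 24).

(⟸) Conversely, suppose k³ ≡ 1 (mod 24). The only residue r in {0, …, 23} with r³ ≡ 1 (mod 24) is r = 1, so k ≡ 1 (mod 24).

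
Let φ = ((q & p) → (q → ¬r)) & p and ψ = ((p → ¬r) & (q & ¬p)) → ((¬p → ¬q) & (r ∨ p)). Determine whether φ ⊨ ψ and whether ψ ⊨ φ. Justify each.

Not equivalent: only (⇒) holds.

(⇒) Assume the antecedent. If r is true, the antecedent forces (r = T, p = T, q = F), and the consequent holds there. If r is false, the antecedent forces (r = F, p = T, q = F) or (r = F, p = T, q = T), and the consequent holds there. Either way the consequent holds.

(⇐) This fails. Under r = F, p = F, q = F, the left side is false but the right side is true.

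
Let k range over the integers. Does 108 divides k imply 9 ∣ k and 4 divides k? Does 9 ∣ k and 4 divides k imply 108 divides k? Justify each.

Only the forward implication holds.

(⇒) If 108 ∣ k, write k = 108q. Since 108 = 12·9, k = 9·(12q), so 9 ∣ k; and since 108 = 27·4, k = 4·(27q), so 4 ∣ k.

(⇐) This fails: take k = 36. Both 9 ∣ 36 and 4 ∣ 36, yet 36 is not a multiple of 108 (since 36 = 0·108 + 36), so 108 ∤ 36.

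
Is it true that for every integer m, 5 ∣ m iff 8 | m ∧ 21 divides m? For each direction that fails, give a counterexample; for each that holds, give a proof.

Neither implication holds.

[⇒] This fails: take m = 5. Certainly 5 ∣ 5, but 8 ∤ 5.

[⇐] This fails: take m = 168. Both 8 ∣ 168 and 21 ∣ 168, yet 168 is not a multiple of 5 (since 168 = 33·5 + 3), so 5 ∤ 168.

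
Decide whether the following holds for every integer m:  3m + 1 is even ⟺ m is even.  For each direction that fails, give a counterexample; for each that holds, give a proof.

(⇒) This fails: m = 1 gives 3m + 1 = 4, which is even, but 1 is odd, not even.

(⇐) This also fails: m = 6 is even, but 3m + 1 = 19 is odd, not even.

Neither implication holds.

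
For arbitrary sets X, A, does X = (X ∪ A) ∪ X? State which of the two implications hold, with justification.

The sets are not equal: only the forward inclusion holds.

(⊇) This inclusion fails. Take X = ∅, A = {1}; then 1 ∈ (X ∪ A) ∪ X but 1 ∉ X.

(⊆) Let x ∈ X. Then either x ∈ X and x ∉ A; or x ∈ X ∩ A. In each case x ∈ (X ∪ A) ∪ X, so X ⊆ (X ∪ A) ∪ X.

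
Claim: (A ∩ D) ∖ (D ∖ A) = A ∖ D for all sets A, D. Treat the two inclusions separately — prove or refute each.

(⊆) fails and (⊇) fails.

(⟹) This inclusion fails. Take A = {1}, D = {1}; then 1 ∈ (A ∩ D) ∖ (D ∖ A) but 1 ∉ A ∖ D.

(⟸) This inclusion fails. Take A = {1}, D = ∅; then 1 ∈ A ∖ D but 1 ∉ (A ∩ D) ∖ (D ∖ A).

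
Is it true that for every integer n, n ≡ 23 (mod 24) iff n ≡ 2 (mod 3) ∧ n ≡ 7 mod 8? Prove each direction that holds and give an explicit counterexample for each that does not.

(→) Suppose n ≡ 23 (mod 24); write n = 24j + 23. Since 3 ∣ 24, reducing mod 3 gives n ≡ 23 ≡ 2 (mod 3); since 8 ∣ 24, reducing mod 8 gives n ≡ 23 ≡ 7 (mod 8).

(←) Conversely, if n ≡ 2 (mod 3) and n ≡ 7 (mod 8), then by the Chinese remainder theorem n ≡ 23 (mod 24). This is exactly n ≡ 23 (mod 24).

The biconditional holds.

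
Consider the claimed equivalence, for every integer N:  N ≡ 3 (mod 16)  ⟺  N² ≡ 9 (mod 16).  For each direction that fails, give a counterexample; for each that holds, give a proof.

Only the forward implication holds.

Forward direction. Suppose N ≡ 3 (mod 16). Write N = 16j + 3. Then (16j + 3)² = 256j² + 96j + 9 = 16(16j² + 6j) + 9, so N² ≡ 9 (mod 16).

Converse. This fails: take N = 5. Then 5² = 25 ≡ 9 (mod 16), yet 5 ≡ 5 (mod 16), not 3.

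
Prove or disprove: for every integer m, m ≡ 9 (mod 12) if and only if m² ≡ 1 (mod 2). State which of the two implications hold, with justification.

Only the forward direction holds.

[⇒] Suppose m ≡ 9 (mod 12). Then m² ≡ 9² = 81 (mod 12), and since 2 ∣ 12, also m² ≡ 1 (mod 2).

[⇐] This fails: take m = 1. Then 1² = 1 ≡ 1 (mod 2), yet 1 ≡ 1 (mod 12), not 9.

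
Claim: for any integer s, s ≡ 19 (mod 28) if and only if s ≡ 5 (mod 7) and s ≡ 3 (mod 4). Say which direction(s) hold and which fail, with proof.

Both implications hold.

(⇒) Suppose s ≡ 19 (mod 28); write s = 28j + 19. Since 7 ∣ 28, reducing mod 7 gives s ≡ 19 ≡ 5 (mod 7); since 4 ∣ 28, reducing mod 4 gives s ≡ 19 ≡ 3 (mod 4).

(⇐) Conversely, if s ≡ 5 (mod 7) and s ≡ 3 (mod 4), then by the Chinese remainder theorem s ≡ 19 (mod 28). This is exactly s ≡ 19 (mod 28).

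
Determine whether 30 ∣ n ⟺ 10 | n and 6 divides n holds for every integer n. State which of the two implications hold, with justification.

(⟹) If 30 ∣ n, write n = 30q. Since 30 = 3·10, n = 10·(3q), so 10 ∣ n; and since 30 = 5·6, n = 6·(5q), so 6 ∣ n.

(⟸) Suppose 10 ∣ n and 6 ∣ n. Any common multiple of 10 and 6 is a multiple of their lcm; here lcm(10, 6) = 10·6/gcd(10, 6) = 60/2 = 30, so 30 ∣ n.

The biconditional holds.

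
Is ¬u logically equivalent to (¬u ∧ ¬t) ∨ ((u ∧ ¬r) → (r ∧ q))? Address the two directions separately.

(←) This fails. Under q = F, r = T, t = F, u = T, the left side is false but the right side is true.

(→) Assume the antecedent. If u is true, the antecedent cannot hold. If u is false, the consequent reduces to true regardless of the other variables. Either way the consequent holds.

Not equivalent: only (⇒) holds.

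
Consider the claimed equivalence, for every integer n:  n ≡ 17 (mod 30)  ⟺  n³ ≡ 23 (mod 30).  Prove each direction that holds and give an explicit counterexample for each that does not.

(⟹) Suppose n ≡ 17 (mod 30). Write n = 30j + 17. Then (30j + 17)³ = 27000j³ + 45900j² + 26010j + 4913 = 30(900j³ + 1530j² + 867j + 163) + 23, so n³ ≡ 23 (mod 30).

(⟸) Conversely, suppose n³ ≡ 23 (mod 30). The only residue r in {0, …, 29} with r³ ≡ 23 (mod 30) is r = 17, so n ≡ 17 (mod 30).

The biconditional holds.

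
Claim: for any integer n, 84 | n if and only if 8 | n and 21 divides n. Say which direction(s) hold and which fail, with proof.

(⇒) This fails: take n = 84. Certainly 84 ∣ 84, but 8 ∤ 84.

(⇐) Suppose 8 ∣ n and 21 ∣ n. Any common multiple of 8 and 21 is a multiple of their lcm; here gcd(8, 21) = 1, so lcm(8, 21) = 8·21 = 168, so 168 ∣ n. Since 84 ∣ 168, it follows that 84 ∣ n.

Only the reverse direction holds.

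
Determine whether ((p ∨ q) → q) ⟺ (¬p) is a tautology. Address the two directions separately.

The forward direction fails; the converse holds.

(⇒) This fails. Under p = T, q = T, the left side is true but the right side is false.

(⇐) Assume the antecedent. If p is true, the antecedent cannot hold. If p is false, (p ∨ q) → q reduces to true regardless of the other variables. Either way (p ∨ q) → q holds.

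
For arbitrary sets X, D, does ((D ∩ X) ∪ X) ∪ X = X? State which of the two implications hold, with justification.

(⟹) Let x ∈ ((D ∩ X) ∪ X) ∪ X. Then either x ∈ X and x ∉ D; or x ∈ X ∩ D. In each case x ∈ X, so ((D ∩ X) ∪ X) ∪ X ⊆ X.

(⟸) Let x ∈ X. Then either x ∈ X and x ∉ D; or x ∈ X ∩ D. In each case x ∈ ((D ∩ X) ∪ X) ∪ X, so X ⊆ ((D ∩ X) ∪ X) ∪ X.

Both inclusions hold; the sets are equal.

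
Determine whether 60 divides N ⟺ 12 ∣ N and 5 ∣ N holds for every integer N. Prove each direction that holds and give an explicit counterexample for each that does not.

[⇒] If 60 ∣ N, write N = 60q. Since 60 = 5·12, N = 12·(5q), so 12 ∣ N; and since 60 = 12·5, N = 5·(12q), so 5 ∣ N.

[⇐] Suppose 12 ∣ N and 5 ∣ N. Any common multiple of 12 and 5 is a multiple of their lcm; here gcd(12, 5) = 1, so lcm(12, 5) = 12·5 = 60, so 60 ∣ N.

The biconditional holds.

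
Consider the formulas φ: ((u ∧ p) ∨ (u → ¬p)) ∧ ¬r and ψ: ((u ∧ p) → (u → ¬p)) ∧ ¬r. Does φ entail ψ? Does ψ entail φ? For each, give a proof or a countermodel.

The forward direction fails; the converse holds.

[⇐] Assume the antecedent. If u is true, the antecedent forces (u = T, r = F, p = F), and ((u ∧ p) ∨ (u → ¬p)) ∧ ¬r holds there. If u is false, the antecedent forces (u = F, r = F, p = F) or (u = F, r = F, p = T), and ((u ∧ p) ∨ (u → ¬p)) ∧ ¬r holds there. Either way ((u ∧ p) ∨ (u → ¬p)) ∧ ¬r holds.

[⇒] This fails. Under u = T, r = F, p = T, the left side is true but the right side is false.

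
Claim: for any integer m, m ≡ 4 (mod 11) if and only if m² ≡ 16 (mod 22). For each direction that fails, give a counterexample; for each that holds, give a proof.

Neither implication holds.

(→) This fails: take m = 15. Then 15 ≡ 4 (mod 11), but 15² = 225 ≡ 5 (mod 22), not 16.

(←) This fails: take m = 18. Then 18² = 324 ≡ 16 (mod 22), yet 18 ≡ 7 (mod 11), not 4.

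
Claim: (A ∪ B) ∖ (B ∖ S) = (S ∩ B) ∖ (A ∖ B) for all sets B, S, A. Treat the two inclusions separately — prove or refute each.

(⊆) fails; (⊇) holds.

Forward inclusion. This inclusion fails. Take B = ∅, S = ∅, A = {1}; then 1 ∈ (A ∪ B) ∖ (B ∖ S) but 1 ∉ (S ∩ B) ∖ (A ∖ B).

Reverse inclusion. Let x ∈ (S ∩ B) ∖ (A ∖ B). Then either x ∈ B ∩ S and x ∉ A; or x ∈ B ∩ S ∩ A. In each case x ∈ (A ∪ B) ∖ (B ∖ S), so (S ∩ B) ∖ (A ∖ B) ⊆ (A ∪ B) ∖ (B ∖ S).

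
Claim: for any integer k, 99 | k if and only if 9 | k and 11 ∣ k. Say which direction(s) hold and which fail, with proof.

(⇒) If 99 ∣ k, write k = 99q. Since 99 = 11·9, k = 9·(11q), so 9 ∣ k; and since 99 = 9·11, k = 11·(9q), so 11 ∣ k.

(⇐) Suppose 9 ∣ k and 11 ∣ k. Any common multiple of 9 and 11 is a multiple of their lcm; here gcd(9, 11) = 1, so lcm(9, 11) = 9·11 = 99, so 99 ∣ k.

Both directions hold.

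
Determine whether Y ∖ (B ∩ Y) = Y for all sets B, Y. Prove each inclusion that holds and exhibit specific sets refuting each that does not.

Only the forward inclusion holds.

(⊆) Let x ∈ Y ∖ (B ∩ Y). Then x ∈ Y and x ∉ B, from which x ∈ Y.

(⊇) This inclusion fails. Take B = {1}, Y = {1}; then 1 ∈ Y but 1 ∉ Y ∖ (B ∩ Y).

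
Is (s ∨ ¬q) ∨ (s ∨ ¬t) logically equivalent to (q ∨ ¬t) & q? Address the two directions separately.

Both directions fail.

(⇒) This fails. Under s = F, t = F, q = F, the left side is true but the right side is false.

(⇐) This fails. Under s = F, t = T, q = T, the left side is false but the right side is true.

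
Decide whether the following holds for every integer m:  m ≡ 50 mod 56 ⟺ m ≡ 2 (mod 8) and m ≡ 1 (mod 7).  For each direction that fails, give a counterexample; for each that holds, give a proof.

Both directions hold.

(→) Suppose m ≡ 50 (mod 56); write m = 56j + 50. Since 8 ∣ 56, reducing mod 8 gives m ≡ 50 ≡ 2 (mod 8); since 7 ∣ 56, reducing mod 7 gives m ≡ 50 ≡ 1 (mod 7).

(←) Conversely, if m ≡ 2 (mod 8) and m ≡ 1 (mod 7), then by the Chinese remainder theorem m ≡ 50 (mod 56). This is exactly m ≡ 50 (mod 56).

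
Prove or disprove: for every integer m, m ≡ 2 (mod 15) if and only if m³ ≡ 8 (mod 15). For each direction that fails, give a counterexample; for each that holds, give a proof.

Both directions hold; the statement is true.

(⟹) Suppose m ≡ 2 (mod 15). Write m = 15j + 2. Then (15j + 2)³ = 3375j³ + 1350j² + 180j + 8 = 15(225j³ + 90j² + 12j) + 8, so m³ ≡ 8 (mod 15).

(⟸) Conversely, suppose m³ ≡ 8 (mod 15). The only residue r in {0, …, 14} with r³ ≡ 8 (mod 15) is r = 2, so m ≡ 2 (mod 15).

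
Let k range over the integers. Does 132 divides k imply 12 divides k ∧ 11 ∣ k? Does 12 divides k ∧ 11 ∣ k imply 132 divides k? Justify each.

The biconditional holds.

Converse. Suppose 12 ∣ k and 11 ∣ k. Any common multiple of 12 and 11 is a multiple of their lcm; here gcd(12, 11) = 1, so lcm(12, 11) = 12·11 = 132, so 132 ∣ k.

Forward direction. If 132 ∣ k, write k = 132q. Since 132 = 11·12, k = 12·(11q), so 12 ∣ k; and since 132 = 12·11, k = 11·(12q), so 11 ∣ k.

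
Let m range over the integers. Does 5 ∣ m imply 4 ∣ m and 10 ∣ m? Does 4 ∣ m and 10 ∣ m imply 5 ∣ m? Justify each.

Only the converse holds.

Forward direction. This fails: take m = 5. Certainly 5 ∣ 5, but 4 ∤ 5.

Converse. Suppose 4 ∣ m and 10 ∣ m. Any common multiple of 4 and 10 is a multiple of their lcm; here lcm(4, 10) = 4·10/gcd(4, 10) = 40/2 = 20, so 20 ∣ m. Since 5 ∣ 20, it follows that 5 ∣ m.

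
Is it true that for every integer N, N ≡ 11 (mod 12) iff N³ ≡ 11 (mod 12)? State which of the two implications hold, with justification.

(→) Suppose N ≡ 11 (mod 12). Write N = 12j + 11. Then (12j + 11)³ = 1728j³ + 4752j² + 4356j + 1331 = 12(144j³ + 396j² + 363j + 110) + 11, so N³ ≡ 11 (mod 12).

(←) Conversely, suppose N³ ≡ 11 (mod 12). The only residue r in {0, …, 11} with r³ ≡ 11 (mod 12) is r = 11, so N ≡ 11 (mod 12).

Both directions hold; the statement is true.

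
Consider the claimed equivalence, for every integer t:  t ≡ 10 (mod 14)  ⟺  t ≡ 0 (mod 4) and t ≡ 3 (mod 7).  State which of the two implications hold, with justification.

[⇐] If t ≡ 0 (mod 4) and t ≡ 3 (mod 7), then by the Chinese remainder theorem t ≡ 24 (mod 28). Since 24 ≡ 10 (mod 14) and 14 ∣ 28, we get t ≡ 10 (mod 14).

[⇒] This fails: t = 10 gives 10 ≡ 10 (mod 14) but 10 ≡ 2 (mod 4), so the conjunction on the right does not hold.

Only the reverse direction holds.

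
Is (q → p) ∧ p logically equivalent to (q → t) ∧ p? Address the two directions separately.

(⟹) This fails. Under p = T, q = T, t = F, the left side is true but the right side is false.

(⟸) Assume the antecedent. If p is true, (q → p) ∧ p reduces to true regardless of the other variables. If p is false, the antecedent cannot hold. Either way (q → p) ∧ p holds.

(⇒) fails; (⇐) holds.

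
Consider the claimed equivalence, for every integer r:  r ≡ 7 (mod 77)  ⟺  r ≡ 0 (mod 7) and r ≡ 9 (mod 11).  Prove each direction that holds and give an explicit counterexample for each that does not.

Both directions fail.

(→) This fails: r = 7 gives 7 ≡ 7 (mod 77) but 7 ≡ 7 (mod 11), so the conjunction on the right does not hold.

(←) This fails: r = 42 satisfies both congruences on the right (42 ≡ 0 mod 7 and 42 ≡ 9 mod 11) yet 42 ≡ 42 (mod 77), not 7.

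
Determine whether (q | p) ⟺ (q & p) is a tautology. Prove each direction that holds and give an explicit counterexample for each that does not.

(⇐) Assume the antecedent. If q is true, q | p reduces to true regardless of the other variables. If q is false, the antecedent cannot hold. Either way q | p holds.

(⇒) This fails. Under q = T, p = F, the left side is true but the right side is false.

Only the converse holds.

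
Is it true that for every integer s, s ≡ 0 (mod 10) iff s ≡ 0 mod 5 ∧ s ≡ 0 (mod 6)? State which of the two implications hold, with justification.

(⇐) If s ≡ 0 (mod 5) and s ≡ 0 (mod 6), then by the Chinese remainder theorem s ≡ 0 (mod 30). Since 0 ≡ 0 (mod 10) and 10 ∣ 30, we get s ≡ 0 (mod 10).

(⇒) This fails: s = 10 gives 10 ≡ 0 (mod 10) but 10 ≡ 4 (mod 6), so the conjunction on the right does not hold.

Only the reverse direction holds.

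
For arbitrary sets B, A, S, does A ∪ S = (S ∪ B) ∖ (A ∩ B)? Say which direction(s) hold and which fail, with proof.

Neither inclusion holds.

Forward inclusion. This inclusion fails. Take B = ∅, A = {1}, S = ∅; then 1 ∈ A ∪ S but 1 ∉ (S ∪ B) ∖ (A ∩ B).

Reverse inclusion. This inclusion fails. Take B = {1}, A = ∅, S = ∅; then 1 ∈ (S ∪ B) ∖ (A ∩ B) but 1 ∉ A ∪ S.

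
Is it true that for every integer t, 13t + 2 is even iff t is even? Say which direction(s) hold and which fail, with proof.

[⇒] Suppose 13t + 2 is even. Since 13 is odd, 13t and t have the same parity, so 13t + 2 ≡ t + 2 (mod 2). As 2 is even, 13t + 2 is even exactly when t is even. Thus t is even.

[⇐] Conversely, suppose t is even; write t = 2j. Then 13t + 2 = 13·(2j) + 2 = 2·13j + 2, which is even.

The biconditional holds.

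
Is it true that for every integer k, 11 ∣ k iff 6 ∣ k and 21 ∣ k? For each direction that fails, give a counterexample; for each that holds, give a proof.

Forward direction. This fails: take k = 11. Certainly 11 ∣ 11, but 6 ∤ 11.

Converse. This fails: take k = 42. Both 6 ∣ 42 and 21 ∣ 42, yet 42 is not a multiple of 11 (since 42 = 3·11 + 9), so 11 ∤ 42.

(⇒) fails and (⇐) fails.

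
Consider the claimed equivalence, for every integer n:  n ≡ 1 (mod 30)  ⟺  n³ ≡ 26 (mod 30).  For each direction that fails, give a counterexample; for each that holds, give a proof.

(→) This fails: take n = 1. Then 1 ≡ 1 (mod 30), but 1³ = 1 ≡ 1 (mod 30), not 26.

(←) This fails: take n = 26. Then 26³ = 17576 ≡ 26 (mod 30), yet 26 ≡ 26 (mod 30), not 1.

Both directions fail.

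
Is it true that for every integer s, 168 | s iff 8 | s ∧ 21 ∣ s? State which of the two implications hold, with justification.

(⟹) If 168 ∣ s, write s = 168q. Since 168 = 21·8, s = 8·(21q), so 8 ∣ s; and since 168 = 8·21, s = 21·(8q), so 21 ∣ s.

(⟸) Suppose 8 ∣ s and 21 ∣ s. Any common multiple of 8 and 21 is a multiple of their lcm; here gcd(8, 21) = 1, so lcm(8, 21) = 8·21 = 168, so 168 ∣ s.

Both implications hold.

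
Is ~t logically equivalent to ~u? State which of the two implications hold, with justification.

Neither implication holds.

(⟹) This fails. Under t = F, u = T, the left side is true but the right side is false.

(⟸) This fails. Under t = T, u = F, the left side is false but the right side is true.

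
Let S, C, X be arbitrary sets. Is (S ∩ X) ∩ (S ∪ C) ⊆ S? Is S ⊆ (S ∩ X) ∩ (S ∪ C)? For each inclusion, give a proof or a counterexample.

The sets are not equal: only the forward inclusion holds.

(⟹) Let x ∈ (S ∩ X) ∩ (S ∪ C). Then either x ∈ S ∩ X and x ∉ C; or x ∈ S ∩ C ∩ X. In each case x ∈ S, so (S ∩ X) ∩ (S ∪ C) ⊆ S.

(⟸) This inclusion fails. Take S = {1}, C = ∅, X = ∅; then 1 ∈ S but 1 ∉ (S ∩ X) ∩ (S ∪ C).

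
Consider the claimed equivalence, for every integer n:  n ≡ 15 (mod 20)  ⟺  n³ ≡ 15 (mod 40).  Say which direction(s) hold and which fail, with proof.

[⇒] This fails: take n = 35. Then 35 ≡ 15 (mod 20), but 35³ = 42875 ≡ 35 (mod 40), not 15.

[⇐] Conversely, the residues r modulo 40 with r³ ≡ 15 (mod 40) are exactly {15}, and each is ≡ 15 (mod 20).

Only the reverse direction holds.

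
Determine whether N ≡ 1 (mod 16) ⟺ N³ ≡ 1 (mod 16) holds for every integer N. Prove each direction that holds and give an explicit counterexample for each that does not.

The biconditional holds.

(→) Suppose N ≡ 1 (mod 16). Write N = 16j + 1. Then (16j + 1)³ = 4096j³ + 768j² + 48j + 1 = 16(256j³ + 48j² + 3j) + 1, so N³ ≡ 1 (mod 16).

(←) Conversely, suppose N³ ≡ 1 (mod 16). The only residue r in {0, …, 15} with r³ ≡ 1 (mod 16) is r = 1, so N ≡ 1 (mod 16).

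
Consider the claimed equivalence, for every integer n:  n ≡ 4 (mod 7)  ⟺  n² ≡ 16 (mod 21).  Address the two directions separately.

(→) This fails: take n = 18. Then 18 ≡ 4 (mod 7), but 18² = 324 ≡ 9 (mod 21), not 16.

(←) This fails: take n = 10. Then 10² = 100 ≡ 16 (mod 21), yet 10 ≡ 3 (mod 7), not 4.

Both directions fail.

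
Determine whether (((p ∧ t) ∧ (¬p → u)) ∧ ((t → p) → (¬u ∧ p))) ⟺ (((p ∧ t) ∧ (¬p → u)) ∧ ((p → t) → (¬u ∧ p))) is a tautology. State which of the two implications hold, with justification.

(←) Assume the antecedent. If u is true, the antecedent cannot hold. If u is false, the antecedent forces (u = F, p = T, t = T), and the consequent holds there. Either way the consequent holds.

(→) Assume the antecedent. If u is true, the antecedent cannot hold. If u is false, the antecedent forces (u = F, p = T, t = T), and the consequent holds there. Either way the consequent holds.

Equivalent; both directions hold.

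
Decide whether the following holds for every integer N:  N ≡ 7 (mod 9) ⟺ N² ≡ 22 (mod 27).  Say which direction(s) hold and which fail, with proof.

[⇒] This fails: take N = 16. Then 16 ≡ 7 (mod 9), but 16² = 256 ≡ 13 (mod 27), not 22.

[⇐] This fails: take N = 20. Then 20² = 400 ≡ 22 (mod 27), yet 20 ≡ 2 (mod 9), not 7.

Neither direction holds.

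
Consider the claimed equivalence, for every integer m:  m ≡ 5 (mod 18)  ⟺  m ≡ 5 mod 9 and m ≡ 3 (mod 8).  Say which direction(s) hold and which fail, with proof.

Only the reverse direction holds.

[⇒] This fails: m = 41 gives 41 ≡ 5 (mod 18) but 41 ≡ 1 (mod 8), so the conjunction on the right does not hold.

[⇐] Conversely, if m ≡ 5 (mod 9) and m ≡ 3 (mod 8), then by the Chinese remainder theorem m ≡ 59 (mod 72). Since 59 ≡ 5 (mod 18) and 18 ∣ 72, we get m ≡ 5 (mod 18).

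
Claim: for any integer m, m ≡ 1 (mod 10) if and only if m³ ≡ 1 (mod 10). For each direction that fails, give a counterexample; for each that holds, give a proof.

The biconditional holds.

[⇒] Suppose m ≡ 1 (mod 10). Write m = 10j + 1. Then (10j + 1)³ = 1000j³ + 300j² + 30j + 1 = 10(100j³ + 30j² + 3j) + 1, so m³ ≡ 1 (mod 10).

[⇐] Conversely, suppose m³ ≡ 1 (mod 10). The only residue r in {0, …, 9} with r³ ≡ 1 (mod 10) is r = 1, so m ≡ 1 (mod 10).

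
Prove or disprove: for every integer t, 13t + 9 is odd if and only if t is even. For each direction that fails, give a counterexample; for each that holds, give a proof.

Both implications hold.

[⇒] Suppose 13t + 9 is odd. Since 13 is odd, 13t and t have the same parity, so 13t + 9 ≡ t + 9 (mod 2). As 9 is odd, 13t + 9 is odd exactly when t is even. Thus t is even.

[⇐] Conversely, suppose t is even; write t = 2j. Then 13t + 9 = 13·(2j) + 9 = 2·13j + 9, which is odd.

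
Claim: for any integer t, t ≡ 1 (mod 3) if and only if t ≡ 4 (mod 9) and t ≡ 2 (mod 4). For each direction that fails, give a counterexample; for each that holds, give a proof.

Only the reverse direction holds.

Converse. If t ≡ 4 (mod 9) and t ≡ 2 (mod 4), then by the Chinese remainder theorem t ≡ 22 (mod 36). Since 22 ≡ 1 (mod 3) and 3 ∣ 36, we get t ≡ 1 (mod 3).

Forward direction. This fails: t = 1 gives 1 ≡ 1 (mod 3) but 1 ≡ 1 (mod 9), so the conjunction on the right does not hold.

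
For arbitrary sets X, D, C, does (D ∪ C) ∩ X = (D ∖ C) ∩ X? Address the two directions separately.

(⊆) fails; (⊇) holds.

(⟹) This inclusion fails. Take X = {1}, D = ∅, C = {1}; then 1 ∈ (D ∪ C) ∩ X but 1 ∉ (D ∖ C) ∩ X.

(⟸) Let x ∈ (D ∖ C) ∩ X. Then x ∈ X ∩ D and x ∉ C, from which x ∈ (D ∪ C) ∩ X.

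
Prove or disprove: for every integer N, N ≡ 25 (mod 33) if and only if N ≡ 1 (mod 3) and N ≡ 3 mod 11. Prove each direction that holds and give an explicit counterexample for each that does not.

Both implications hold.

(⇒) Suppose N ≡ 25 (mod 33); write N = 33j + 25. Since 3 ∣ 33, reducing mod 3 gives N ≡ 25 ≡ 1 (mod 3); since 11 ∣ 33, reducing mod 11 gives N ≡ 25 ≡ 3 (mod 11).

(⇐) Conversely, if N ≡ 1 (mod 3) and N ≡ 3 (mod 11), then by the Chinese remainder theorem N ≡ 25 (mod 33). This is exactly N ≡ 25 (mod 33).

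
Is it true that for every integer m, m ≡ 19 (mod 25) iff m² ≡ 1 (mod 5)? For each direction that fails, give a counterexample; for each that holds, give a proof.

(⇒) Suppose m ≡ 19 (mod 25). Then m² ≡ 19² = 361 (mod 25), and since 5 ∣ 25, also m² ≡ 1 (mod 5).

(⇐) This fails: take m = 1. Then 1² = 1 ≡ 1 (mod 5), yet 1 ≡ 1 (mod 25), not 19.

Only the forward implication holds.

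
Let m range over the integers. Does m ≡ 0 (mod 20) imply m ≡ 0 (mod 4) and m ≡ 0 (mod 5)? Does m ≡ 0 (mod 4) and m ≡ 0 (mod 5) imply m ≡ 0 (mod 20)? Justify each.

(→) Suppose m ≡ 0 (mod 20); write m = 20j + 0. Since 4 ∣ 20, reducing mod 4 gives m ≡ 0 (mod 4); since 5 ∣ 20, reducing mod 5 gives m ≡ 0 (mod 5).

(←) Conversely, if m ≡ 0 (mod 4) and m ≡ 0 (mod 5), then by the Chinese remainder theorem m ≡ 0 (mod 20). This is exactly m ≡ 0 (mod 20).

Both implications hold.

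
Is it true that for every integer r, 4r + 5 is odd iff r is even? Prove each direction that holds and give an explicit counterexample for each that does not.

(⇒) fails; (⇐) holds.

[⇐] Suppose r is even. Since 4 is even, 4r is even for every r, so 4r + 5 has the same parity as 5, which is odd. Hence 4r + 5 is odd.

[⇒] This fails: take r = 5. Then 4r + 5 = 25, which is odd, yet r = 5 is odd, not even.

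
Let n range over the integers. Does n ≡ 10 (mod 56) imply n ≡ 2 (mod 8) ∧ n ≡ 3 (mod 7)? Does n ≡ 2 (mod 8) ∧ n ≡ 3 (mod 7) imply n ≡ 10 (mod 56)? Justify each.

[⇒] Suppose n ≡ 10 (mod 56); write n = 56j + 10. Since 8 ∣ 56, reducing mod 8 gives n ≡ 10 ≡ 2 (mod 8); since 7 ∣ 56, reducing mod 7 gives n ≡ 10 ≡ 3 (mod 7).

[⇐] Conversely, if n ≡ 2 (mod 8) and n ≡ 3 (mod 7), then by the Chinese remainder theorem n ≡ 10 (mod 56). This is exactly n ≡ 10 (mod 56).

The biconditional holds.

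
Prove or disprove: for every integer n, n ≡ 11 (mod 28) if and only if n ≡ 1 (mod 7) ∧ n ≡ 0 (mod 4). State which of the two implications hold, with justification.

(→) This fails: n = 11 gives 11 ≡ 11 (mod 28) but 11 ≡ 4 (mod 7), so the conjunction on the right does not hold.

(←) This fails: n = 8 satisfies both congruences on the right (8 ≡ 1 mod 7 and 8 ≡ 0 mod 4) yet 8 ≡ 8 (mod 28), not 11.

Neither implication holds.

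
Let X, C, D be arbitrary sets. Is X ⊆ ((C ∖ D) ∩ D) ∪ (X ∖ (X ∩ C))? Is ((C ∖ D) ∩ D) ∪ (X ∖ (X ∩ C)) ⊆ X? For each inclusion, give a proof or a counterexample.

(⟹) This inclusion fails. Take X = {1}, C = {1}, D = ∅; then 1 ∈ X but 1 ∉ ((C ∖ D) ∩ D) ∪ (X ∖ (X ∩ C)).

(⟸) Let x ∈ ((C ∖ D) ∩ D) ∪ (X ∖ (X ∩ C)). Then either x ∈ X and x ∉ C, D; or x ∈ X ∩ D and x ∉ C. In each case x ∈ X, so ((C ∖ D) ∩ D) ∪ (X ∖ (X ∩ C)) ⊆ X.

The sets are not equal: only the reverse inclusion holds.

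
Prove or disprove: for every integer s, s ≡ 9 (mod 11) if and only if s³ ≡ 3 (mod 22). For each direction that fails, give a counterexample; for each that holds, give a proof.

Only the reverse direction holds.

(⟹) This fails: take s = 20. Then 20 ≡ 9 (mod 11), but 20³ = 8000 ≡ 14 (mod 22), not 3.

(⟸) Conversely, the residues r modulo 22 with r³ ≡ 3 (mod 22) are exactly {9}, and each is ≡ 9 (mod 11).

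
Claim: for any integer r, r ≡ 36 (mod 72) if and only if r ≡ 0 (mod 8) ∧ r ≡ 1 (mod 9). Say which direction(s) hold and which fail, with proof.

(⇒) This fails: r = 36 gives 36 ≡ 36 (mod 72) but 36 ≡ 4 (mod 8), so the conjunction on the right does not hold.

(⇐) This fails: r = 64 satisfies both congruences on the right (64 ≡ 0 mod 8 and 64 ≡ 1 mod 9) yet 64 ≡ 64 (mod 72), not 36.

Both directions fail.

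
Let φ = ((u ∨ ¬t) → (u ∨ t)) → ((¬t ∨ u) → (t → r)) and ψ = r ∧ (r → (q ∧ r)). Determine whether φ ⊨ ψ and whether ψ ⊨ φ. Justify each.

(←) Assume the antecedent. If t is true, the antecedent forces (t = T, q = T, r = T, u = F) or (t = T, q = T, r = T, u = T), and the consequent holds there. If t is false, the consequent reduces to true regardless of the other variables. Either way the consequent holds.

(→) This fails. Under t = F, q = F, r = F, u = F, the left side is true but the right side is false.

Not equivalent: only (⇐) holds.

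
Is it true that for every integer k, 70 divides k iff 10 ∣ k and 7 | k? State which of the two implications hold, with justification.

Equivalent; both directions hold.

Forward direction. If 70 ∣ k, write k = 70q. Since 70 = 7·10, k = 10·(7q), so 10 ∣ k; and since 70 = 10·7, k = 7·(10q), so 7 ∣ k.

Converse. Suppose 10 ∣ k and 7 ∣ k. Any common multiple of 10 and 7 is a multiple of their lcm; here gcd(10, 7) = 1, so lcm(10, 7) = 10·7 = 70, so 70 ∣ k.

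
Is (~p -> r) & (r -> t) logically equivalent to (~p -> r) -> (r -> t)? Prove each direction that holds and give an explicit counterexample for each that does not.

Only the forward direction holds.

(⟹) Assume the antecedent. If r is true, the antecedent forces (r = T, t = T, p = F) or (r = T, t = T, p = T), and (~p -> r) -> (r -> t) holds there. If r is false, (~p -> r) -> (r -> t) reduces to true regardless of the other variables. Either way (~p -> r) -> (r -> t) holds.

(⟸) This fails. Under r = F, t = F, p = F, the left side is false but the right side is true.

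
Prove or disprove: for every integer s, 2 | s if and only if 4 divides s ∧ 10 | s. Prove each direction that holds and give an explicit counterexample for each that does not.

[⇒] This fails: take s = 2. Certainly 2 ∣ 2, but 4 ∤ 2.

[⇐] Suppose 4 ∣ s and 10 ∣ s. Any common multiple of 4 and 10 is a multiple of their lcm; here lcm(4, 10) = 4·10/gcd(4, 10) = 40/2 = 20, so 20 ∣ s. Since 2 ∣ 20, it follows that 2 ∣ s.

The forward direction fails; the converse holds.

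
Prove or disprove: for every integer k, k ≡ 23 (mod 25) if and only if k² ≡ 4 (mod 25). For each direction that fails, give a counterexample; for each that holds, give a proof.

Not equivalent: only (⇒) holds.

(⇒) Suppose k ≡ 23 (mod 25). Write k = 25j + 23. Then (25j + 23)² = 625j² + 1150j + 529 = 25(25j² + 46j + 21) + 4, so k² ≡ 4 (mod 25).

(⇐) This fails: take k = 2. Then 2² = 4 ≡ 4 (mod 25), yet 2 ≡ 2 (mod 25), not 23.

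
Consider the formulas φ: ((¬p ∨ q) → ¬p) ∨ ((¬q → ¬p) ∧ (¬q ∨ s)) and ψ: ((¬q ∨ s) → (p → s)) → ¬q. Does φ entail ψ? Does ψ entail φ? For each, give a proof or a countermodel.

Forward direction. This fails. Under p = F, s = F, q = T, the left side is true but the right side is false.

Converse. Assume the antecedent. If p is true, the antecedent forces (p = T, s = F, q = F) or (p = T, s = T, q = F), and the consequent holds there. If p is false, the consequent reduces to true regardless of the other variables. Either way the consequent holds.

Not equivalent: only (⇐) holds.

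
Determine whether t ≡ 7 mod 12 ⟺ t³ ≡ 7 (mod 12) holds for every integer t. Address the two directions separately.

The biconditional holds.

Forward direction. Suppose t ≡ 7 mod 12. Write t = 12j + 7. Then (12j + 7)³ = 1728j³ + 3024j² + 1764j + 343 = 12(144j³ + 252j² + 147j + 28) + 7, so t³ ≡ 7 (mod 12).

Converse. Suppose t³ ≡ 7 (mod 12). The only residue r in {0, …, 11} with r³ ≡ 7 (mod 12) is r = 7, so t ≡ 7 (mod 12).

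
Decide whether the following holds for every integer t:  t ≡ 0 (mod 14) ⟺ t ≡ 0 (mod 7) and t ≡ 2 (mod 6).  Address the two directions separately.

Only the converse holds.

Converse. If t ≡ 0 (mod 7) and t ≡ 2 (mod 6), then by the Chinese remainder theorem t ≡ 14 (mod 42). Since 14 ≡ 0 (mod 14) and 14 ∣ 42, we get t ≡ 0 (mod 14).

Forward direction. This fails: t = 0 gives 0 ≡ 0 (mod 14) but 0 ≡ 0 (mod 6), so the conjunction on the right does not hold.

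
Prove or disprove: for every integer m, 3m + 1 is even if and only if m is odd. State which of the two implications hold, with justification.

(⇐) Suppose m is odd; write m = 2j + 1. Then 3m + 1 = 3·(2j + 1) + 1 = 2·3j + 4, which is even.

(⇒) Suppose 3m + 1 is even. Since 3 is odd, 3m and m have the same parity, so 3m + 1 ≡ m + 1 (mod 2). As 1 is odd, 3m + 1 is even exactly when m is odd. Thus m is odd.

Both directions hold; the statement is true.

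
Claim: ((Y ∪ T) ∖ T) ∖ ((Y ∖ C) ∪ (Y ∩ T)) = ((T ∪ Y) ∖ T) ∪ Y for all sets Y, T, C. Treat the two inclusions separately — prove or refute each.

Only the forward inclusion holds.

Forward inclusion. Let x ∈ ((Y ∪ T) ∖ T) ∖ ((Y ∖ C) ∪ (Y ∩ T)). Then x ∈ Y ∩ C and x ∉ T, from which x ∈ ((T ∪ Y) ∖ T) ∪ Y.

Reverse inclusion. This inclusion fails. Take Y = {1}, T = ∅, C = ∅; then 1 ∈ ((T ∪ Y) ∖ T) ∪ Y but 1 ∉ ((Y ∪ T) ∖ T) ∖ ((Y ∖ C) ∪ (Y ∩ T)).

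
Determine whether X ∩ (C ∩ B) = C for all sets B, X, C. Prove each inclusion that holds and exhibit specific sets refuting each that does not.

The sets are not equal: only the forward inclusion holds.

(⊆) Let x ∈ X ∩ (C ∩ B). Then x ∈ B ∩ X ∩ C, from which x ∈ C.

(⊇) This inclusion fails. Take B = ∅, X = ∅, C = {1}; then 1 ∈ C but 1 ∉ X ∩ (C ∩ B).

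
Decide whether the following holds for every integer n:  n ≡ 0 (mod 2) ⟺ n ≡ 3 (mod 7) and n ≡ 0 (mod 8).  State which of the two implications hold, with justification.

Only the converse holds.

(⇒) This fails: n = 0 gives 0 ≡ 0 (mod 2) but 0 ≡ 0 (mod 7), so the conjunction on the right does not hold.

(⇐) Conversely, if n ≡ 3 (mod 7) and n ≡ 0 (mod 8), then by the Chinese remainder theorem n ≡ 24 (mod 56). Since 24 ≡ 0 (mod 2) and 2 ∣ 56, we get n ≡ 0 (mod 2).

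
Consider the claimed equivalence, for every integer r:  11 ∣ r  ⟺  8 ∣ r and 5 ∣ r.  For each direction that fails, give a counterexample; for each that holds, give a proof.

Neither implication holds.

Forward direction. This fails: take r = 11. Certainly 11 ∣ 11, but 8 ∤ 11.

Converse. This fails: take r = 40. Both 8 ∣ 40 and 5 ∣ 40, yet 40 is not a multiple of 11 (since 40 = 3·11 + 7), so 11 ∤ 40.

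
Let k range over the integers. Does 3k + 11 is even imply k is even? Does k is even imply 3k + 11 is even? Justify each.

(→) This fails: k = 1 gives 3k + 11 = 14, which is even, but 1 is odd, not even.

(←) This also fails: k = 6 is even, but 3k + 11 = 29 is odd, not even.

(⇒) fails and (⇐) fails.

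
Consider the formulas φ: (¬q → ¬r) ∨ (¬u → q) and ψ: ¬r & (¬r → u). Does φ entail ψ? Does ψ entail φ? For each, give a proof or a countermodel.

(→) This fails. Under u = F, q = F, r = F, the left side is true but the right side is false.

(←) Assume the antecedent. If u is true, (¬q → ¬r) ∨ (¬u → q) reduces to true regardless of the other variables. If u is false, the antecedent cannot hold. Either way (¬q → ¬r) ∨ (¬u → q) holds.

(⇒) fails; (⇐) holds.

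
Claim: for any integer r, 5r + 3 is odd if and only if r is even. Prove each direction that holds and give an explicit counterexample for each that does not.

[⇒] Suppose 5r + 3 is odd. Since 5 is odd, 5r and r have the same parity, so 5r + 3 ≡ r + 3 (mod 2). As 3 is odd, 5r + 3 is odd exactly when r is even. Thus r is even.

[⇐] Conversely, suppose r is even; write r = 2j. Then 5r + 3 = 5·(2j) + 3 = 2·5j + 3, which is odd.

Both directions hold; the statement is true.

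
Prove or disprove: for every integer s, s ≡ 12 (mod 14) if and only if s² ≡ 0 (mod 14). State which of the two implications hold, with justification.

(⇒) This fails: take s = 12. Then 12 ≡ 12 (mod 14), but 12² = 144 ≡ 4 (mod 14), not 0.

(⇐) This fails: take s = 0. Then 0² = 0 ≡ 0 (mod 14), yet 0 ≡ 0 (mod 14), not 12.

(⇒) fails and (⇐) fails.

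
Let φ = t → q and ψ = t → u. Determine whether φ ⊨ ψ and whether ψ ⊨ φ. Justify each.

(⟹) This fails. Under t = T, u = F, q = T, the left side is true but the right side is false.

(⟸) This fails. Under t = T, u = T, q = F, the left side is false but the right side is true.

Neither direction holds.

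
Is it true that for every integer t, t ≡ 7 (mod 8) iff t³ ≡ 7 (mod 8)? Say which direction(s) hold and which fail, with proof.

(⇒) Suppose t ≡ 7 (mod 8). Write t = 8j + 7. Then (8j + 7)³ = 512j³ + 1344j² + 1176j + 343 = 8(64j³ + 168j² + 147j + 42) + 7, so t³ ≡ 7 (mod 8).

(⇐) For the converse, argue contrapositively. If t ≢ 7 (mod 8), then t is congruent to one of 0, 1, 2, 3, 4, 5, 6 modulo 8, and these give t³ ≡ 0, 1, 0, 3, 0, 5, 0 respectively — never 7.

Equivalent; both directions hold.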